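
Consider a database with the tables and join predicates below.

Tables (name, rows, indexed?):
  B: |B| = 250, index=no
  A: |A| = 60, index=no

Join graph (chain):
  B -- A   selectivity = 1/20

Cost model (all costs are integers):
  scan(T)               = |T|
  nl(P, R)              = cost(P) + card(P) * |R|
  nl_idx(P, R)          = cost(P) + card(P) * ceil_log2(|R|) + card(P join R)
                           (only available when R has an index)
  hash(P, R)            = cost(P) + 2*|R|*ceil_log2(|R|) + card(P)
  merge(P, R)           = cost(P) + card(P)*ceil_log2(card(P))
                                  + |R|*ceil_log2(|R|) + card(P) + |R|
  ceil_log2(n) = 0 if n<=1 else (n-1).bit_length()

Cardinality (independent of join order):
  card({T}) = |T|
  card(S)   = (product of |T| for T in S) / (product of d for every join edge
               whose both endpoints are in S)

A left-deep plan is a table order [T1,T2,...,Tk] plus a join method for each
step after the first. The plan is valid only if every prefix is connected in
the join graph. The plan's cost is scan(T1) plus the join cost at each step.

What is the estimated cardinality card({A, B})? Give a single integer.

Tables in S: A(60), B(250)
Edges inside S: B-A(d=20)
numerator = 60 * 250 = 15000
denominator = 20 = 20
card(S) = 15000 / 20 = 750

750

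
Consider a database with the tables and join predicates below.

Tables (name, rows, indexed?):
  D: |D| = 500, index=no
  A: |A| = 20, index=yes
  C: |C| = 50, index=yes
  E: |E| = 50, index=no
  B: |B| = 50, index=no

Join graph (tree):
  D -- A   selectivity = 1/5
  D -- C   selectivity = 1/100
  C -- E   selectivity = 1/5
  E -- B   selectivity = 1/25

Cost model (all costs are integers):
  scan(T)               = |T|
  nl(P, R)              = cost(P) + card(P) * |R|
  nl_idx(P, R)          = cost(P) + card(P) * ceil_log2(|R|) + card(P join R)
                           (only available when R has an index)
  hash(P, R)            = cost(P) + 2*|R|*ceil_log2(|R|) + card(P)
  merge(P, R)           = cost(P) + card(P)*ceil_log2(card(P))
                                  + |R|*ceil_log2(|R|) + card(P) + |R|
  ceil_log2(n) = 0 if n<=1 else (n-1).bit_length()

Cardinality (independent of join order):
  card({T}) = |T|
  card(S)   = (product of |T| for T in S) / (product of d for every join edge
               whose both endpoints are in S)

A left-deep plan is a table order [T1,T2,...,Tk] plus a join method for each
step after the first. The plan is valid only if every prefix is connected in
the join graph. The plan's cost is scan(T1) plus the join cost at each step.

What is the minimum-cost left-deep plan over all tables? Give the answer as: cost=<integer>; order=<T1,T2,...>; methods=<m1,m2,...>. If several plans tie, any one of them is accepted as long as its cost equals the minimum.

cost=10750; order=D,C,E,B,A; methods=hash,hash,hash,hash

Selinger DP (subsets sized 1..n):
  {D}: scan cost=500, card=500
  {A}: scan cost=20, card=20
  {C}: scan cost=50, card=50
  {E}: scan cost=50, card=50
  {B}: scan cost=50, card=50
  {AD}: card=2000; try (A,hash)→1200, (A,nl_idx)→5000, (D,merge)→5140, (A,merge)→5620, (D,hash)→9040, (D,nl)→10020 …(+1); best=1200 via (A,hash)
  {CD}: card=250; try (C,hash)→1600, (C,nl_idx)→3750, (D,merge)→5400, (C,merge)→5850, (D,hash)→9100, (D,nl)→25050 …(+1); best=1600 via (C,hash)
  {CE}: card=500; try (E,hash)→700, (C,hash)→700, (E,merge)→750, (C,merge)→750, (C,nl_idx)→850, (E,nl)→2550 …(+1); best=700 via (E,hash)
  {BE}: card=100; try (E,hash)→700, (B,hash)→700, (E,merge)→750, (B,merge)→750, (E,nl)→2550, (B,nl)→2550; best=700 via (E,hash)
  {ACD}: card=1000; try (A,hash)→2050, (C,hash)→3800, (A,nl_idx)→3850, (A,merge)→3970, (A,nl)→6600, (C,nl_idx)→14200 …(+2); best=2050 via (A,hash)
  {CDE}: card=2500; try (E,hash)→2450, (E,merge)→4200, (D,hash)→10200, (D,merge)→10700, (E,nl)→14100, (D,nl)→250700; best=2450 via (E,hash)
  {BCE}: card=1000; try (C,hash)→1400, (B,hash)→1800, (C,merge)→1850, (C,nl_idx)→2300, (C,nl)→5700, (B,merge)→6050 …(+1); best=1400 via (C,hash)
  {ACDE}: card=10000; try (E,hash)→3650, (A,hash)→5150, (E,merge)→13400, (A,nl_idx)→24950, (A,merge)→35070, (E,nl)→52050 …(+1); best=3650 via (E,hash)
  {BCDE}: card=5000; try (B,hash)→5550, (D,hash)→11400, (D,merge)→17400, (B,merge)→35300, (B,nl)→127450, (D,nl)→501400; best=5550 via (B,hash)
  {ABCDE}: card=20000; try (A,hash)→10750, (B,hash)→14250, (A,nl_idx)→50550, (A,merge)→75670, (A,nl)→105550, (B,merge)→154000 …(+1); best=10750 via (A,hash)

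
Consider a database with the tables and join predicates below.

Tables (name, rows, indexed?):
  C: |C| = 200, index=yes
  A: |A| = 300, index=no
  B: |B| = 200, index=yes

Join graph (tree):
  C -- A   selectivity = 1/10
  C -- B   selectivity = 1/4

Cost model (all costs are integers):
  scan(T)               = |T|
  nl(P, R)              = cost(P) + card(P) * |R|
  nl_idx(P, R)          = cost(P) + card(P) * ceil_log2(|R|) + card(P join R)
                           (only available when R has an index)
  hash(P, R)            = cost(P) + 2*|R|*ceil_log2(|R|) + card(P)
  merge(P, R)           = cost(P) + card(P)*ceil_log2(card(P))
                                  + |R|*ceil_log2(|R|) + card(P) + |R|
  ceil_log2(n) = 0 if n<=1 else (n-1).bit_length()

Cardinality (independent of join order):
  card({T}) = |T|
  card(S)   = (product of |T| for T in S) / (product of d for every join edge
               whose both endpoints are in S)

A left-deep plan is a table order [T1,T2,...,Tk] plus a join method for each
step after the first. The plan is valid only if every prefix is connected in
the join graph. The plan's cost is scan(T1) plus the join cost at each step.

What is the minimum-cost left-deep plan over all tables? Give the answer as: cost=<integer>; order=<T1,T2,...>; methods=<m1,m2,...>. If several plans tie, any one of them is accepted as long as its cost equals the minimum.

cost=13000; order=A,C,B; methods=hash,hash

Selinger DP (subsets sized 1..n):
  {C}: scan cost=200, card=200
  {A}: scan cost=300, card=300
  {B}: scan cost=200, card=200
  {AC}: card=6000; try (C,hash)→3800, (A,merge)→5000, (C,merge)→5100, (A,hash)→5800, (C,nl_idx)→8700, (A,nl)→60200 …(+1); best=3800 via (C,hash)
  {BC}: card=10000; try (C,hash)→3600, (B,hash)→3600, (C,merge)→3800, (B,merge)→3800, (C,nl_idx)→11800, (B,nl_idx)→11800 …(+2); best=3600 via (C,hash)
  {ABC}: card=300000; try (B,hash)→13000, (A,hash)→19000, (B,merge)→89600, (A,merge)→156600, (B,nl_idx)→351800, (B,nl)→1203800 …(+1); best=13000 via (B,hash)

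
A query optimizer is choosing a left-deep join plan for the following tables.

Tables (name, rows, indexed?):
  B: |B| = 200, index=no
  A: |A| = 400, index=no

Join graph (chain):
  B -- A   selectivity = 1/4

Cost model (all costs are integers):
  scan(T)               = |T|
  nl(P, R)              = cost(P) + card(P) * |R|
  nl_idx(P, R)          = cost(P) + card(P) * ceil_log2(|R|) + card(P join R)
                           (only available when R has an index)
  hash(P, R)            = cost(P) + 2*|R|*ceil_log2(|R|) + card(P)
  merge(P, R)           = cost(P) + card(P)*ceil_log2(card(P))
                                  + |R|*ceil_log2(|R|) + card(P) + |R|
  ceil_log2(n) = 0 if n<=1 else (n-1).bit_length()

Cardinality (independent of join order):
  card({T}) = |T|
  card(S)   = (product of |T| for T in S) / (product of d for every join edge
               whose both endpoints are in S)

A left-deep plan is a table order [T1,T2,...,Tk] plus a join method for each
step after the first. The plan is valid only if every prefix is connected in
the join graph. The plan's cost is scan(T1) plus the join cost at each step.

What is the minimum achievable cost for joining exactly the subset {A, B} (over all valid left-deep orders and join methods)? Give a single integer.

Selinger DP over subsets of {A,B}:
  {B}: scan cost=200, card=200
  {A}: scan cost=400, card=400
  {AB}: card=20000; try (B,hash)→4000, (A,merge)→6000, (B,merge)→6200, (A,hash)→7600, (A,nl)→80200, (B,nl)→80400; best=4000 via (B,hash)

4000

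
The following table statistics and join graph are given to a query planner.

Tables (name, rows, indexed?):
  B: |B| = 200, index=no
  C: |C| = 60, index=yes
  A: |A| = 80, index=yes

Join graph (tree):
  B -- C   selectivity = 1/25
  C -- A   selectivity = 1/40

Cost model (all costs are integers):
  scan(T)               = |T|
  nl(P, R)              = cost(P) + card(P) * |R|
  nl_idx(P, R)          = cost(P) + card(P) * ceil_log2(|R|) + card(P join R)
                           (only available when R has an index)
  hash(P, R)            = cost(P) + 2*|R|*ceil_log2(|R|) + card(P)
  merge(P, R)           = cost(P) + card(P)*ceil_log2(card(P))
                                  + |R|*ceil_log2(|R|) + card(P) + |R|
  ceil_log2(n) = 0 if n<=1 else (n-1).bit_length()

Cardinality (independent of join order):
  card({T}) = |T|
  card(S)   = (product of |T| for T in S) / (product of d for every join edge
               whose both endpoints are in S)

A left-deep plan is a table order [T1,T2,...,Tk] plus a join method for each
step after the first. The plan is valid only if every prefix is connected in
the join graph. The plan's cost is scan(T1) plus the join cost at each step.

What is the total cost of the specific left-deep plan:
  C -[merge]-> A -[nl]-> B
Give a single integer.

25120

step 1: scan C: cost=60, card=60
step 2: join A via merge
    card(P join A) = 60*80/(40) = 120
    cost = 60 + 60*6 + 80*7 + 60 + 80 = 1120
step 3: join B via nl
    card(P join B) = 120*200/(25) = 960
    cost = 1120 + 120*200 = 25120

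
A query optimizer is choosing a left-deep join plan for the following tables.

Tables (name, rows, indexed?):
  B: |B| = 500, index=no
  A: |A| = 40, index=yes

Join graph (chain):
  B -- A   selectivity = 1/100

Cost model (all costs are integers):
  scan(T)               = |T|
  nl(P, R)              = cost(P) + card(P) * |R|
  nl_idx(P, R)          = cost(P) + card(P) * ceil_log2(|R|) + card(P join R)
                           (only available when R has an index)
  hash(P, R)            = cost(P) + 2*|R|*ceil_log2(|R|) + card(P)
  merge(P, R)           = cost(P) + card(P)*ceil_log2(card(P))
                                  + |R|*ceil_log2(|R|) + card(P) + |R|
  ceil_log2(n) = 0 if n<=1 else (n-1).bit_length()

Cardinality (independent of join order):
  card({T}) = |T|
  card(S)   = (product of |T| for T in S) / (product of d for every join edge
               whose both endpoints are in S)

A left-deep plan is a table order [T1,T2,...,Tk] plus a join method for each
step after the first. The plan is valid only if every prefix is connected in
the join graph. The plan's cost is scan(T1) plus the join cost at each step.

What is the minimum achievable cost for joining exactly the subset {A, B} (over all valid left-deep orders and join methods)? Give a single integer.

Selinger DP over subsets of {A,B}:
  {B}: scan cost=500, card=500
  {A}: scan cost=40, card=40
  {AB}: card=200; try (A,hash)→1480, (A,nl_idx)→3700, (B,merge)→5320, (A,merge)→5780, (B,hash)→9080, (B,nl)→20040 …(+1); best=1480 via (A,hash)

1480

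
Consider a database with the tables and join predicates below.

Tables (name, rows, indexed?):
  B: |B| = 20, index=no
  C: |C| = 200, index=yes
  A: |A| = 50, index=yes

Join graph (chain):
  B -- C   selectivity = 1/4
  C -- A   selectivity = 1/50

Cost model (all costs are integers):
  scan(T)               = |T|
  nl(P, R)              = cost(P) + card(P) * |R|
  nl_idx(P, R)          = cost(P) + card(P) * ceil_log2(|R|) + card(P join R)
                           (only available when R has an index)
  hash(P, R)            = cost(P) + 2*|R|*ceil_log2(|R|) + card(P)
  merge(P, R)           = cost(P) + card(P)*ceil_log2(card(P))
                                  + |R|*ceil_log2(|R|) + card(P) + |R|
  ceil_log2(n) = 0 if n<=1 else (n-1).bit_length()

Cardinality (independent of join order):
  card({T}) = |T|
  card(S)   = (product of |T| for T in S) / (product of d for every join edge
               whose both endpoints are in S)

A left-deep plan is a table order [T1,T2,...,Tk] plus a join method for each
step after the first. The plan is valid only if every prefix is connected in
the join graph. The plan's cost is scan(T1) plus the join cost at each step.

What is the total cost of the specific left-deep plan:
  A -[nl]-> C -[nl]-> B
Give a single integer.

14050

step 1: scan A: cost=50, card=50
step 2: join C via nl
    card(P join C) = 50*200/(50) = 200
    cost = 50 + 50*200 = 10050
step 3: join B via nl
    card(P join B) = 200*20/(4) = 1000
    cost = 10050 + 200*20 = 14050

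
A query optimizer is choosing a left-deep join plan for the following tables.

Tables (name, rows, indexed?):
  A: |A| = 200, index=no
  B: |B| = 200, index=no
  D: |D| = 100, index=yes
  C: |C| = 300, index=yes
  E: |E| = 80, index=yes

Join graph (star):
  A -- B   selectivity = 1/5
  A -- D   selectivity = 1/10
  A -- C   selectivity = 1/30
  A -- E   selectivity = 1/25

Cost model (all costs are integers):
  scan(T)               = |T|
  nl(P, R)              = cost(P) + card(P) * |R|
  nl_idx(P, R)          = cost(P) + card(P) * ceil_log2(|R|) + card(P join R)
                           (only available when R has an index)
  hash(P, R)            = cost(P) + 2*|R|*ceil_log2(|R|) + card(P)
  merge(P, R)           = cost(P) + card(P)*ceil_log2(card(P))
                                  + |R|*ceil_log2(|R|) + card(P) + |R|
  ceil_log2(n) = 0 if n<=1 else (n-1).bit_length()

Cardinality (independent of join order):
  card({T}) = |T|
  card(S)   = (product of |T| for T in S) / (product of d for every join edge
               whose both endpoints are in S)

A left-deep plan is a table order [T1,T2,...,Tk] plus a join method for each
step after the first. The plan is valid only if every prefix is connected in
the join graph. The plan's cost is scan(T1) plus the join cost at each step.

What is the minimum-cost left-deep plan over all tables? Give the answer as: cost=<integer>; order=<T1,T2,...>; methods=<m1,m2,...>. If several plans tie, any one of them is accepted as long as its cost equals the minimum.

cost=81920; order=C,A,E,D,B; methods=hash,hash,hash,hash

Selinger DP (subsets sized 1..n):
  {A}: scan cost=200, card=200
  {B}: scan cost=200, card=200
  {D}: scan cost=100, card=100
  {C}: scan cost=300, card=300
  {E}: scan cost=80, card=80
  {AB}: card=8000; try (B,hash)→3600, (A,hash)→3600, (B,merge)→3800, (A,merge)→3800, (B,nl)→40200, (A,nl)→40200; best=3600 via (B,hash)
  {AD}: card=2000; try (D,hash)→1800, (A,merge)→2700, (D,merge)→2800, (A,hash)→3400, (D,nl_idx)→3600, (A,nl)→20100 …(+1); best=1800 via (D,hash)
  {AC}: card=2000; try (A,hash)→3800, (C,nl_idx)→4000, (C,merge)→5000, (A,merge)→5100, (C,hash)→5800, (C,nl)→60200 …(+1); best=3800 via (A,hash)
  {AE}: card=640; try (E,hash)→1520, (E,nl_idx)→2240, (A,merge)→2520, (E,merge)→2640, (A,hash)→3360, (A,nl)→16080 …(+1); best=1520 via (E,hash)
  {ABD}: card=80000; try (B,hash)→7000, (D,hash)→13000, (B,merge)→27600, (D,merge)→116400, (D,nl_idx)→139600, (B,nl)→401800 …(+1); best=7000 via (B,hash)
  {ABC}: card=80000; try (B,hash)→9000, (C,hash)→17000, (B,merge)→29600, (C,merge)→118600, (C,nl_idx)→155600, (B,nl)→403800 …(+1); best=9000 via (B,hash)
  {ABE}: card=25600; try (B,hash)→5360, (B,merge)→10360, (E,hash)→12720, (E,nl_idx)→85200, (E,merge)→116240, (B,nl)→129520 …(+1); best=5360 via (B,hash)
  {ACD}: card=20000; try (D,hash)→7200, (C,hash)→9200, (D,merge)→28600, (C,merge)→28800, (D,nl_idx)→37800, (C,nl_idx)→39800 …(+2); best=7200 via (D,hash)
  {ADE}: card=6400; try (D,hash)→3560, (E,hash)→4920, (D,merge)→9360, (D,nl_idx)→12400, (E,nl_idx)→22200, (E,merge)→26440 …(+2); best=3560 via (D,hash)
  {ACE}: card=6400; try (E,hash)→6920, (C,hash)→7560, (C,merge)→11560, (C,nl_idx)→13680, (E,nl_idx)→24200, (E,merge)→28440 …(+2); best=6920 via (E,hash)
  {ABCD}: card=800000; try (B,hash)→30400, (D,hash)→90400, (C,hash)→92400, (B,merge)→329000, (D,nl_idx)→1369000, (D,merge)→1449800 …(+5); best=30400 via (B,hash)
  {ABDE}: card=256000; try (B,hash)→13160, (D,hash)→32360, (E,hash)→88120, (B,merge)→94960, (D,merge)→415760, (D,nl_idx)→440560 …(+5); best=13160 via (B,hash)
  {ABCE}: card=256000; try (B,hash)→16520, (C,hash)→36360, (E,hash)→90120, (B,merge)→98320, (C,merge)→417960, (C,nl_idx)→491760 …(+5); best=16520 via (B,hash)
  {ACDE}: card=64000; try (D,hash)→14720, (C,hash)→15360, (E,hash)→28320, (C,merge)→96160, (D,merge)→97320, (D,nl_idx)→115720 …(+6); best=14720 via (D,hash)
  {ABCDE}: card=2560000; try (B,hash)→81920, (D,hash)→273920, (C,hash)→274560, (E,hash)→831520, (B,merge)→1104520, (D,nl_idx)→4368520 …(+9); best=81920 via (B,hash)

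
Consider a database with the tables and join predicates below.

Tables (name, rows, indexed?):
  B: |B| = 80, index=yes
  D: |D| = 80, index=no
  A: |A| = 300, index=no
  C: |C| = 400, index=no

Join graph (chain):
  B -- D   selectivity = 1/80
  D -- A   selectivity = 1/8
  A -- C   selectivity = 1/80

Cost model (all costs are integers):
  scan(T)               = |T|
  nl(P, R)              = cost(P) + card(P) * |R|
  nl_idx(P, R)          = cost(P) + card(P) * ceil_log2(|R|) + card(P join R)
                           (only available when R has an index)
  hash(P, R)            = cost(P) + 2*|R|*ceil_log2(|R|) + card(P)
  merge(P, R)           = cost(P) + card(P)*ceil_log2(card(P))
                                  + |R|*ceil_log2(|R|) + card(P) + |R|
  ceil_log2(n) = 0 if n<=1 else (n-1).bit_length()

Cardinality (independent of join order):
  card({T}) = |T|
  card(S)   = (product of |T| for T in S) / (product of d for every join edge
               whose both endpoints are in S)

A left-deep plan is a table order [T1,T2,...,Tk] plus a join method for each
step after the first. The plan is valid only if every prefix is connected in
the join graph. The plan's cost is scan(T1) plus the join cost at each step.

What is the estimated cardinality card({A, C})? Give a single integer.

1500

Tables in S: A(300), C(400)
Edges inside S: A-C(d=80)
numerator = 300 * 400 = 120000
denominator = 80 = 80
card(S) = 120000 / 80 = 1500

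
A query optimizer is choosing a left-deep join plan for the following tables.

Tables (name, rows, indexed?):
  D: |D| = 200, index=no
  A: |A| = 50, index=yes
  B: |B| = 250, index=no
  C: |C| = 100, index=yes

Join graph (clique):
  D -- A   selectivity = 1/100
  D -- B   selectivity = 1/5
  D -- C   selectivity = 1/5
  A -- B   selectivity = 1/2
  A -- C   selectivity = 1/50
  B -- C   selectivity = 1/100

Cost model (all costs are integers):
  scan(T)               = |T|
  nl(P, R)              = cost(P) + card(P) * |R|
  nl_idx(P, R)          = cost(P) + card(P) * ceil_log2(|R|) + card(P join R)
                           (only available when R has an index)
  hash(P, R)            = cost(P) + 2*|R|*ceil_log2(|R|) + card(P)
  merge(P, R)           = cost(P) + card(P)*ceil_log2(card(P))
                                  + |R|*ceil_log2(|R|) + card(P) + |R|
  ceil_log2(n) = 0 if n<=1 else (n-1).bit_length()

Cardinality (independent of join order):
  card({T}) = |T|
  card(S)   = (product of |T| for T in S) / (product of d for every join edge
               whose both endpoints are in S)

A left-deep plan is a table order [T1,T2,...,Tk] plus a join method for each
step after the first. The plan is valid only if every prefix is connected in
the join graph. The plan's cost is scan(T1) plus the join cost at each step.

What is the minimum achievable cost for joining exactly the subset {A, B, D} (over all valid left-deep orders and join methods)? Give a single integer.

4050

Selinger DP over subsets of {A,B,D}:
  {D}: scan cost=200, card=200
  {A}: scan cost=50, card=50
  {B}: scan cost=250, card=250
  {AD}: card=100; try (A,hash)→1000, (A,nl_idx)→1500, (D,merge)→2200, (A,merge)→2350, (D,hash)→3300, (D,nl)→10050 …(+1); best=1000 via (A,hash)
  {BD}: card=10000; try (D,hash)→3700, (B,merge)→4250, (D,merge)→4300, (B,hash)→4400, (B,nl)→50200, (D,nl)→50250; best=3700 via (D,hash)
  {AB}: card=6250; try (A,hash)→1100, (B,merge)→2650, (A,merge)→2850, (B,hash)→4100, (A,nl_idx)→8000, (B,nl)→12550 …(+1); best=1100 via (A,hash)
  {ABD}: card=2500; try (B,merge)→4050, (B,hash)→5100, (D,hash)→10550, (A,hash)→14300, (B,nl)→26000, (A,nl_idx)→66200 …(+4); best=4050 via (B,merge)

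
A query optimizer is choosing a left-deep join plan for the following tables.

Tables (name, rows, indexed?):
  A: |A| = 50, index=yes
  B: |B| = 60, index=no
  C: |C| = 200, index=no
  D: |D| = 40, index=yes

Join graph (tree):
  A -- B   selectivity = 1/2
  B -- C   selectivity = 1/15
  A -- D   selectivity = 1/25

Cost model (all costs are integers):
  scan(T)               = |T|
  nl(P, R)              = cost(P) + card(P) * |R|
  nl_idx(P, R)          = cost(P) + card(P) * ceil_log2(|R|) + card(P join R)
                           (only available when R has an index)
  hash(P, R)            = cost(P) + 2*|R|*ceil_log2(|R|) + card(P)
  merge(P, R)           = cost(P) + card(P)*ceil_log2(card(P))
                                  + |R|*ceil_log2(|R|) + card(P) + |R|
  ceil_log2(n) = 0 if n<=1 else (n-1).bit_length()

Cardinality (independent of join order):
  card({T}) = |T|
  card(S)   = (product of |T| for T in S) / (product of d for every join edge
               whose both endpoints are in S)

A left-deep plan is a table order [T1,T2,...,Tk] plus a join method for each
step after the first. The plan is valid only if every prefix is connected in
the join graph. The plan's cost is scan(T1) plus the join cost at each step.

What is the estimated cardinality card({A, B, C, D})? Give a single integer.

32000

Tables in S: A(50), B(60), C(200), D(40)
Edges inside S: A-B(d=2), B-C(d=15), A-D(d=25)
numerator = 50 * 60 * 200 * 40 = 24000000
denominator = 2 * 15 * 25 = 750
card(S) = 24000000 / 750 = 32000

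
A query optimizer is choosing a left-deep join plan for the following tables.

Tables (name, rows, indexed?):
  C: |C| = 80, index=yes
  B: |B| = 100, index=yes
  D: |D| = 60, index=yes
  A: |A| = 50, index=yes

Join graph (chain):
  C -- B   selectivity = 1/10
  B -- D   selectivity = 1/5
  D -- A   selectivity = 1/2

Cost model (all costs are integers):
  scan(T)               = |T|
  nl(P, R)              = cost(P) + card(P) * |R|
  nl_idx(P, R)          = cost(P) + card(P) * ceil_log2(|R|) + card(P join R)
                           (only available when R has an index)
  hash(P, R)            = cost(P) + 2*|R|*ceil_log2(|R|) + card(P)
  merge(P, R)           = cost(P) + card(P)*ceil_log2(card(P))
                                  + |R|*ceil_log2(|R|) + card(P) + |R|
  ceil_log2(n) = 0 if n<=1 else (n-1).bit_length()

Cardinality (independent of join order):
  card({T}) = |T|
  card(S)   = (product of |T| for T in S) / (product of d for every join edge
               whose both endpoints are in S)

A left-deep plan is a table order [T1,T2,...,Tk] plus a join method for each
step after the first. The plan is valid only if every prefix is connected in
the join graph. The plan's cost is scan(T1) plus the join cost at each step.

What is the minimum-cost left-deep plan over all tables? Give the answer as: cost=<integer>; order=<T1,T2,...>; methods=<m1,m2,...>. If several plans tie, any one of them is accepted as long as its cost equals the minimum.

cost=13040; order=B,C,D,A; methods=hash,hash,hash

Selinger DP (subsets sized 1..n):
  {C}: scan cost=80, card=80
  {B}: scan cost=100, card=100
  {D}: scan cost=60, card=60
  {A}: scan cost=50, card=50
  {BC}: card=800; try (C,hash)→1320, (B,nl_idx)→1440, (B,merge)→1520, (C,merge)→1540, (B,hash)→1560, (C,nl_idx)→1600 …(+2); best=1320 via (C,hash)
  {BD}: card=1200; try (D,hash)→920, (B,merge)→1280, (D,merge)→1320, (B,hash)→1520, (B,nl_idx)→1680, (D,nl_idx)→1900 …(+2); best=920 via (D,hash)
  {AD}: card=1500; try (A,hash)→720, (D,hash)→820, (D,merge)→820, (A,merge)→830, (D,nl_idx)→1850, (A,nl_idx)→1920 …(+2); best=720 via (A,hash)
  {BCD}: card=9600; try (D,hash)→2840, (C,hash)→3240, (D,merge)→10540, (D,nl_idx)→15720, (C,merge)→15960, (C,nl_idx)→18920 …(+2); best=2840 via (D,hash)
  {ABD}: card=30000; try (A,hash)→2720, (B,hash)→3620, (A,merge)→15670, (B,merge)→19520, (A,nl_idx)→38120, (B,nl_idx)→41220 …(+2); best=2720 via (A,hash)
  {ABCD}: card=240000; try (A,hash)→13040, (C,hash)→33840, (A,merge)→147190, (A,nl_idx)→300440, (C,nl_idx)→452720, (A,nl)→482840 …(+2); best=13040 via (A,hash)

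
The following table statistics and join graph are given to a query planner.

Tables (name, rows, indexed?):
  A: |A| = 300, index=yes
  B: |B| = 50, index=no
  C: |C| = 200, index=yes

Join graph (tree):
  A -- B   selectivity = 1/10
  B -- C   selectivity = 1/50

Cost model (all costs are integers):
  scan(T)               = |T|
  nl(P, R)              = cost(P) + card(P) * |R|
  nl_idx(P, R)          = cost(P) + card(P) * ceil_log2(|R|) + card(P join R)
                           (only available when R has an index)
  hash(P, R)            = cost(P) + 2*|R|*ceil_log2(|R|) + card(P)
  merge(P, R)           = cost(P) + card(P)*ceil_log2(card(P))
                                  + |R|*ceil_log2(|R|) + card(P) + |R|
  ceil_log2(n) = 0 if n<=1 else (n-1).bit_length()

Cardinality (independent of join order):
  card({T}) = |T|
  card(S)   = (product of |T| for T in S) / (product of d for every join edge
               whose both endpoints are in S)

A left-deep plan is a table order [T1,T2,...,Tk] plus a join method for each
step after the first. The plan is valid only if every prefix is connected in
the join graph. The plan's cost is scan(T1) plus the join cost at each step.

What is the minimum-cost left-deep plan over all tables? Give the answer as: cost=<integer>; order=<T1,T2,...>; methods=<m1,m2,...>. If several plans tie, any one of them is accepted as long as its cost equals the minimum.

Selinger DP (subsets sized 1..n):
  {A}: scan cost=300, card=300
  {B}: scan cost=50, card=50
  {C}: scan cost=200, card=200
  {AB}: card=1500; try (B,hash)→1200, (A,nl_idx)→2000, (A,merge)→3400, (B,merge)→3650, (A,hash)→5500, (A,nl)→15050 …(+1); best=1200 via (B,hash)
  {BC}: card=200; try (C,nl_idx)→650, (B,hash)→1000, (C,merge)→2200, (B,merge)→2350, (C,hash)→3300, (C,nl)→10050 …(+1); best=650 via (C,nl_idx)
  {ABC}: card=6000; try (A,merge)→5450, (C,hash)→5900, (A,hash)→6250, (A,nl_idx)→8450, (C,nl_idx)→19200, (C,merge)→21000 …(+2); best=5450 via (A,merge)

cost=5450; order=B,C,A; methods=nl_idx,merge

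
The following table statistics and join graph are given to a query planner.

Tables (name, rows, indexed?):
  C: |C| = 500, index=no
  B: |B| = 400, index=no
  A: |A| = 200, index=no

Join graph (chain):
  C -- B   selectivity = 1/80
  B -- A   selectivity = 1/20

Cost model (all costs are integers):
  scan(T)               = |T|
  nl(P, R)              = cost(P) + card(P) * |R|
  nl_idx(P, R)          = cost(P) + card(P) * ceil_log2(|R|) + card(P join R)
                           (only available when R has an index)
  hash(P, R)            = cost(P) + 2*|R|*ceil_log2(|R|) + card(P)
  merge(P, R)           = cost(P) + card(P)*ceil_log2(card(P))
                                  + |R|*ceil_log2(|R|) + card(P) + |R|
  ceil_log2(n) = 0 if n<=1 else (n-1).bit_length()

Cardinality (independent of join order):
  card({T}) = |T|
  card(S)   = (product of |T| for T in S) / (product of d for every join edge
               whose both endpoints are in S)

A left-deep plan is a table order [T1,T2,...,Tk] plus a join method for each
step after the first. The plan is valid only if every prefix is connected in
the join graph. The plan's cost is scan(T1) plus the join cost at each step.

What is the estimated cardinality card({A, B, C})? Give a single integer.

25000

Tables in S: A(200), B(400), C(500)
Edges inside S: C-B(d=80), B-A(d=20)
numerator = 200 * 400 * 500 = 40000000
denominator = 80 * 20 = 1600
card(S) = 40000000 / 1600 = 25000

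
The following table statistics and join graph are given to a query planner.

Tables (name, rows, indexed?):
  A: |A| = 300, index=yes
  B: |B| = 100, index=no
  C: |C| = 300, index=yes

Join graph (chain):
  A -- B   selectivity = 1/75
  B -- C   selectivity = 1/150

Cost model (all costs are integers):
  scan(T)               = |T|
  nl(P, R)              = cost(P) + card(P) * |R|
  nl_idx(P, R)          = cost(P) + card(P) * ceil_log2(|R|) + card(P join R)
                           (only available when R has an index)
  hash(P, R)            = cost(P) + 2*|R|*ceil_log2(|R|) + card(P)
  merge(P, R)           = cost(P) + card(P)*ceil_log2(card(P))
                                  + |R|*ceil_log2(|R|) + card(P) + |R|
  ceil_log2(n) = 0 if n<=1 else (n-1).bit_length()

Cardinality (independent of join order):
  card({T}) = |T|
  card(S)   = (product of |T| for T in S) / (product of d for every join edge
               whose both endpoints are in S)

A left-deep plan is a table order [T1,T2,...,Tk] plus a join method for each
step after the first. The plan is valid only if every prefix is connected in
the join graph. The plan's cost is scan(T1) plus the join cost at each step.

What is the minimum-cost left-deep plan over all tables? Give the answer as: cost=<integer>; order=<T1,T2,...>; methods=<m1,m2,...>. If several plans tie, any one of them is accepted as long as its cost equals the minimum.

Selinger DP (subsets sized 1..n):
  {A}: scan cost=300, card=300
  {B}: scan cost=100, card=100
  {C}: scan cost=300, card=300
  {AB}: card=400; try (A,nl_idx)→1400, (B,hash)→2000, (A,merge)→3900, (B,merge)→4100, (A,hash)→5600, (A,nl)→30100 …(+1); best=1400 via (A,nl_idx)
  {BC}: card=200; try (C,nl_idx)→1200, (B,hash)→2000, (C,merge)→3900, (B,merge)→4100, (C,hash)→5600, (C,nl)→30100 …(+1); best=1200 via (C,nl_idx)
  {ABC}: card=800; try (A,nl_idx)→3800, (C,nl_idx)→5800, (A,merge)→6000, (A,hash)→6800, (C,hash)→7200, (C,merge)→8400 …(+2); best=3800 via (A,nl_idx)

cost=3800; order=B,C,A; methods=nl_idx,nl_idx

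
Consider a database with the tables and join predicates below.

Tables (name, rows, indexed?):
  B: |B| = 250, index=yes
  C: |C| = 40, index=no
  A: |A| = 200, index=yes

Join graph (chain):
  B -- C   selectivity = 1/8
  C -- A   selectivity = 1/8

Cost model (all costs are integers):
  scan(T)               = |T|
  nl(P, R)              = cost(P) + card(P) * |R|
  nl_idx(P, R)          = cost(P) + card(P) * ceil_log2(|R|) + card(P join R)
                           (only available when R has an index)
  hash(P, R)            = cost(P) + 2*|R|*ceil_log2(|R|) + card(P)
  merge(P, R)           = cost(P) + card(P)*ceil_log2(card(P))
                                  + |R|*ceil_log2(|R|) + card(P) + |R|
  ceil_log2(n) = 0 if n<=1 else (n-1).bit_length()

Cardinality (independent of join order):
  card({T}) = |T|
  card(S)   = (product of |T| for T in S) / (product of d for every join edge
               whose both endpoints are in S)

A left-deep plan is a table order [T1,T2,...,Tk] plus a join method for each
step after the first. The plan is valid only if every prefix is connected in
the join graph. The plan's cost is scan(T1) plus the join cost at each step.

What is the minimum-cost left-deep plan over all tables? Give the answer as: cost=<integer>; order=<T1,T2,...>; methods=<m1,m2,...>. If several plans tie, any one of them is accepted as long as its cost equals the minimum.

cost=5430; order=B,C,A; methods=hash,hash

Selinger DP (subsets sized 1..n):
  {B}: scan cost=250, card=250
  {C}: scan cost=40, card=40
  {A}: scan cost=200, card=200
  {BC}: card=1250; try (C,hash)→980, (B,nl_idx)→1610, (B,merge)→2570, (C,merge)→2780, (B,hash)→4080, (B,nl)→10040 …(+1); best=980 via (C,hash)
  {AC}: card=1000; try (C,hash)→880, (A,nl_idx)→1360, (A,merge)→2120, (C,merge)→2280, (A,hash)→3280, (A,nl)→8040 …(+1); best=880 via (C,hash)
  {ABC}: card=31250; try (A,hash)→5430, (B,hash)→5880, (B,merge)→14130, (A,merge)→17780, (B,nl_idx)→40130, (A,nl_idx)→42230 …(+2); best=5430 via (A,hash)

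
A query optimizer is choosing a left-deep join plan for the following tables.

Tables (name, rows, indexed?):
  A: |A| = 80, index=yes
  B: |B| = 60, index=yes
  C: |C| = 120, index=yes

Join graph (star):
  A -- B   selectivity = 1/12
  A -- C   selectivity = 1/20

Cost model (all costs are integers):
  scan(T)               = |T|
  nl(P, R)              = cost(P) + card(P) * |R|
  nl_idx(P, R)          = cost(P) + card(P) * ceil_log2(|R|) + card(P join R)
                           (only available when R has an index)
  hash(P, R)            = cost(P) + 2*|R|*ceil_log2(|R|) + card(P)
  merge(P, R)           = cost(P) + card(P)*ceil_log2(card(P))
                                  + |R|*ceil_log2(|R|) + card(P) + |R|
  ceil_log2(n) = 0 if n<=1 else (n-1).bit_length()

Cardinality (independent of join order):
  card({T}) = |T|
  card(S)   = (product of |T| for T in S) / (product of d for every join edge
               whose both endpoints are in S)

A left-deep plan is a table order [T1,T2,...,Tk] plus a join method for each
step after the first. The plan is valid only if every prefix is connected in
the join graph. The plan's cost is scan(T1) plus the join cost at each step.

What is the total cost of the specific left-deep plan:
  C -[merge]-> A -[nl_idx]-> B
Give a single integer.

7000

step 1: scan C: cost=120, card=120
step 2: join A via merge
    card(P join A) = 120*80/(20) = 480
    cost = 120 + 120*7 + 80*7 + 120 + 80 = 1720
step 3: join B via nl_idx
    card(P join B) = 480*60/(12) = 2400
    cost = 1720 + 480*6 + 2400 = 7000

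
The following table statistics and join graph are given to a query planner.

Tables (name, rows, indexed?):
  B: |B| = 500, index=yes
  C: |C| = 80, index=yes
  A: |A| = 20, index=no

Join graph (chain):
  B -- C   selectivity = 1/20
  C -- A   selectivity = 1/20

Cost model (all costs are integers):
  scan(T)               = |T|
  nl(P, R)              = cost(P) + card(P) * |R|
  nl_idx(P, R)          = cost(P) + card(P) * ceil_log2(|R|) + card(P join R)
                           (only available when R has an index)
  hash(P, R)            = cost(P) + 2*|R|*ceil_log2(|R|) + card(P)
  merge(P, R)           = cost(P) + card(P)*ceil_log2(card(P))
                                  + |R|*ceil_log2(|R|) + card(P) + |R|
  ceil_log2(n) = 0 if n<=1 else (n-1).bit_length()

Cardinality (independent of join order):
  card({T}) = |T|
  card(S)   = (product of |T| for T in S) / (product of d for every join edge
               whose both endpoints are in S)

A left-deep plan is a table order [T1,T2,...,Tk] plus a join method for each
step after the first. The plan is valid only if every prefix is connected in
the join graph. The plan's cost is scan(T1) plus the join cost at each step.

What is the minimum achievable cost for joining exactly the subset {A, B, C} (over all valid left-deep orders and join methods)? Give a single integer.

Selinger DP over subsets of {A,B,C}:
  {B}: scan cost=500, card=500
  {C}: scan cost=80, card=80
  {A}: scan cost=20, card=20
  {BC}: card=2000; try (C,hash)→2120, (B,nl_idx)→2800, (B,merge)→5720, (C,nl_idx)→6000, (C,merge)→6140, (B,hash)→9160 …(+2); best=2120 via (C,hash)
  {AC}: card=80; try (C,nl_idx)→240, (A,hash)→360, (C,merge)→780, (A,merge)→840, (C,hash)→1160, (C,nl)→1620 …(+1); best=240 via (C,nl_idx)
  {ABC}: card=2000; try (B,nl_idx)→2960, (A,hash)→4320, (B,merge)→5880, (B,hash)→9320, (A,merge)→26240, (B,nl)→40240 …(+1); best=2960 via (B,nl_idx)

2960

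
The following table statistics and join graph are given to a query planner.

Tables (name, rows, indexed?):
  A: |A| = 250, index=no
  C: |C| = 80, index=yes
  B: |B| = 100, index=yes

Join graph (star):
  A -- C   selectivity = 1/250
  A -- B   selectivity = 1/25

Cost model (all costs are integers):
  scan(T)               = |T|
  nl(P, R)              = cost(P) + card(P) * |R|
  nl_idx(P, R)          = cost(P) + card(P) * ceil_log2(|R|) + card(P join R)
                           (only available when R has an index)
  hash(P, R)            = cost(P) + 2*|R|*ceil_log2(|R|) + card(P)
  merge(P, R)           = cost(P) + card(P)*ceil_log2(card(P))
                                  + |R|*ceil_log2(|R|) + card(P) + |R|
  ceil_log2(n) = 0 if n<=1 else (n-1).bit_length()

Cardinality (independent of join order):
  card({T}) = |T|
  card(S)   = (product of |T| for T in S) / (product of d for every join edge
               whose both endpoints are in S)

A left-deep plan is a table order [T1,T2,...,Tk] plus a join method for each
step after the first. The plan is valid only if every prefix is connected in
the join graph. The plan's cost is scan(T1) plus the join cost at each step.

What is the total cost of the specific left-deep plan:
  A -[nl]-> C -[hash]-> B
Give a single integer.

21730

step 1: scan A: cost=250, card=250
step 2: join C via nl
    card(P join C) = 250*80/(250) = 80
    cost = 250 + 250*80 = 20250
step 3: join B via hash
    card(P join B) = 80*100/(25) = 320
    cost = 20250 + 2*100*7 + 80 = 21730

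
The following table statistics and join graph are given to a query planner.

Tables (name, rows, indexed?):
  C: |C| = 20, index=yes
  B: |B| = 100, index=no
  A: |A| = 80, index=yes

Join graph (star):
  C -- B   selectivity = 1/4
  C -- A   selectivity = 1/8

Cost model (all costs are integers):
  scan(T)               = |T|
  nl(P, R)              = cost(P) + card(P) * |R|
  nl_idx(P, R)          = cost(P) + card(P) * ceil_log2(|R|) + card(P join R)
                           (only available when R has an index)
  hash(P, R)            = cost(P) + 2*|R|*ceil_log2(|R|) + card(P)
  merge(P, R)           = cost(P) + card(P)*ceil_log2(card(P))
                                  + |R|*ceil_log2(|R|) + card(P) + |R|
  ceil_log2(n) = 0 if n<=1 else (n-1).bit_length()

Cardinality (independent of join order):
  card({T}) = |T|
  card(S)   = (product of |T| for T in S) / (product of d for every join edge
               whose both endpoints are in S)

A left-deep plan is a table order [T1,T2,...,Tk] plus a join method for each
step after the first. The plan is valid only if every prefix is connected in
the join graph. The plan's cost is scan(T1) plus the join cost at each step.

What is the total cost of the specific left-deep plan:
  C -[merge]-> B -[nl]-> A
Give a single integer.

40940

step 1: scan C: cost=20, card=20
step 2: join B via merge
    card(P join B) = 20*100/(4) = 500
    cost = 20 + 20*5 + 100*7 + 20 + 100 = 940
step 3: join A via nl
    card(P join A) = 500*80/(8) = 5000
    cost = 940 + 500*80 = 40940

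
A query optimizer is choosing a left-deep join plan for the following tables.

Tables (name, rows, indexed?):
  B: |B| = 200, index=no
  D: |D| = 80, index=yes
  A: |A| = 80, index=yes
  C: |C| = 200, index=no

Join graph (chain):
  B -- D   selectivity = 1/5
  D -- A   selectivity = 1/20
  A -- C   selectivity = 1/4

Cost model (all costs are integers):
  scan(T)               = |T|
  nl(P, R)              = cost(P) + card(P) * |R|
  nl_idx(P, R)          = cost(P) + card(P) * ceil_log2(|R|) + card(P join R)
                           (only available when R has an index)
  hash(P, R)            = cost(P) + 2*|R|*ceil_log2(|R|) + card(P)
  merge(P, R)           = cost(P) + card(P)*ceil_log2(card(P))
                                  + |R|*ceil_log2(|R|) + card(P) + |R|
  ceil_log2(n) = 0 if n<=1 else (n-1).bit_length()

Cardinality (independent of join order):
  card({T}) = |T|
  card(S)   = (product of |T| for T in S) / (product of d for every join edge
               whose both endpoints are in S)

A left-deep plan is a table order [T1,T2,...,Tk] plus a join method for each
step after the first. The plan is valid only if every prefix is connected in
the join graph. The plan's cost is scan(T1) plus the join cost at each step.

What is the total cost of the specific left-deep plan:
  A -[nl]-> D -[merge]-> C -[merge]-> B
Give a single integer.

step 1: scan A: cost=80, card=80
step 2: join D via nl
    card(P join D) = 80*80/(20) = 320
    cost = 80 + 80*80 = 6480
step 3: join C via merge
    card(P join C) = 320*200/(4) = 16000
    cost = 6480 + 320*9 + 200*8 + 320 + 200 = 11480
step 4: join B via merge
    card(P join B) = 16000*200/(5) = 640000
    cost = 11480 + 16000*14 + 200*8 + 16000 + 200 = 253280

253280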